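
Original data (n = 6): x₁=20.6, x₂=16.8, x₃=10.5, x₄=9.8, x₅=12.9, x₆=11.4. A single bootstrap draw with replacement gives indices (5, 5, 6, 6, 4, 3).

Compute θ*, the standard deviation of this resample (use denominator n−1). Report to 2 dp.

Resample values: 12.9, 12.9, 11.4, 11.4, 9.8, 10.5.
Mean = 11.4833; sum of squared deviations = 7.8283
s² = 7.8283 / 5 = 1.5657
s = √1.5657 = 1.25

θ* = 1.25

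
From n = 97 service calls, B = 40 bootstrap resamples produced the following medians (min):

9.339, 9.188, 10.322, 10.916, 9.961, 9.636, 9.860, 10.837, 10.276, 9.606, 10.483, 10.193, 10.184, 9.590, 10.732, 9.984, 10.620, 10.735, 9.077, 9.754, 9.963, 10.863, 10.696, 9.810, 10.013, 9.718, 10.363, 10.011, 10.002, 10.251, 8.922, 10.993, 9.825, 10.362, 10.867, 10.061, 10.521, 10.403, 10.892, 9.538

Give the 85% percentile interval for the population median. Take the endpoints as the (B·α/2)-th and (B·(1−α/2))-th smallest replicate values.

(9.188, 10.867)

Sorted replicates: 8.922, 9.077, 9.188, 9.339, 9.538, 9.590, 9.606, 9.636, 9.718, 9.754, 9.810, 9.825, 9.860, 9.961, 9.963, 9.984, 10.002, 10.011, 10.013, 10.061, 10.184, 10.193, 10.251, 10.276, 10.322, 10.362, 10.363, 10.403, 10.483, 10.521, 10.620, 10.696, 10.732, 10.735, 10.837, 10.863, 10.867, 10.892, 10.916, 10.993
α = 0.15; lower rank = 40 × 0.075 = 3; upper rank = 40 × 0.925 = 37.
The 3rd smallest replicate is 9.188; the 37th is 10.867.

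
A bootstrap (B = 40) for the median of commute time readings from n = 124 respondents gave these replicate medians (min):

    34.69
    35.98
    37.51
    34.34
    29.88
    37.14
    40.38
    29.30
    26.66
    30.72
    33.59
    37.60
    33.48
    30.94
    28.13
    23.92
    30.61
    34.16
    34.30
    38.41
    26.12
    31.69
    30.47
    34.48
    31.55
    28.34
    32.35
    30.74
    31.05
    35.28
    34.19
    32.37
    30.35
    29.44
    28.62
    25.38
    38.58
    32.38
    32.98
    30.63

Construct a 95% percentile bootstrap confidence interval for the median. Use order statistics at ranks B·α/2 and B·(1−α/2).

(23.92, 38.58)

Sorted replicates: 23.92, 25.38, 26.12, 26.66, 28.13, 28.34, 28.62, 29.30, 29.44, 29.88, 30.35, 30.47, 30.61, 30.63, 30.72, 30.74, 30.94, 31.05, 31.55, 31.69, 32.35, 32.37, 32.38, 32.98, 33.48, 33.59, 34.16, 34.19, 34.30, 34.34, 34.48, 34.69, 35.28, 35.98, 37.14, 37.51, 37.60, 38.41, 38.58, 40.38
α = 0.05; lower rank = 40 × 0.025 = 1; upper rank = 40 × 0.975 = 39.
The 1st smallest replicate is 23.92; the 39th is 38.58.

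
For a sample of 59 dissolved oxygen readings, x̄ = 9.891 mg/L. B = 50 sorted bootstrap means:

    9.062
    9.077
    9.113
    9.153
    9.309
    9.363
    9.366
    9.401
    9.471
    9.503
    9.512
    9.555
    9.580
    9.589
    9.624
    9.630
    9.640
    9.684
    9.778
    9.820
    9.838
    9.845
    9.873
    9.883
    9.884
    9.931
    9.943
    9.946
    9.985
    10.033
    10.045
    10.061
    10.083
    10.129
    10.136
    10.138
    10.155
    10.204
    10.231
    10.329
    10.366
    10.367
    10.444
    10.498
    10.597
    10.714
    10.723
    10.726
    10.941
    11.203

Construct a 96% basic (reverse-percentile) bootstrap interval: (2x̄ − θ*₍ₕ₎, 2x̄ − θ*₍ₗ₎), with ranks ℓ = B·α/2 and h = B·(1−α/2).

Percentile endpoints at ranks 1 and 49: θ*₍1₎ = 9.062, θ*₍49₎ = 10.941.
Basic interval reflects these around x̄:
  lower = 2 × 9.891 − 10.941 = 8.841
  upper = 2 × 9.891 − 9.062 = 10.720

(8.841, 10.720)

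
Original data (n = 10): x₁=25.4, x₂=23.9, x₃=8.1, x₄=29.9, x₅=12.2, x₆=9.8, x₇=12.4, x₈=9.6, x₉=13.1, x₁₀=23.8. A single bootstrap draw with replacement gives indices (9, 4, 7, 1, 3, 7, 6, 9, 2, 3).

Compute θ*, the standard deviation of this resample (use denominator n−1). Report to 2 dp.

Resample values: 13.1, 29.9, 12.4, 25.4, 8.1, 12.4, 9.8, 13.1, 23.9, 8.1.
Mean = 15.6200; sum of squared deviations = 548.5360
s² = 548.5360 / 9 = 60.9484
s = √60.9484 = 7.81

θ* = 7.81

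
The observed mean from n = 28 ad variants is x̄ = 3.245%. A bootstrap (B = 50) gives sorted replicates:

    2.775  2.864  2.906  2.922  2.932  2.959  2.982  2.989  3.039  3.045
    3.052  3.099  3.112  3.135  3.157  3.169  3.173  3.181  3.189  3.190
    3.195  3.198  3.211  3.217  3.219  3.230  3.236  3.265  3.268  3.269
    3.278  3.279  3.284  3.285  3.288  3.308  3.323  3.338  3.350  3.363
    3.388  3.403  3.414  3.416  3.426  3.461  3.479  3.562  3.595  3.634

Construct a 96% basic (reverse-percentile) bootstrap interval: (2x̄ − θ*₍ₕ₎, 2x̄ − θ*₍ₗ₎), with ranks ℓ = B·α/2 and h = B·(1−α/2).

Percentile endpoints at ranks 1 and 49: θ*₍1₎ = 2.775, θ*₍49₎ = 3.595.
Basic interval reflects these around x̄:
  lower = 2 × 3.245 − 3.595 = 2.895
  upper = 2 × 3.245 − 2.775 = 3.715

(2.895, 3.715)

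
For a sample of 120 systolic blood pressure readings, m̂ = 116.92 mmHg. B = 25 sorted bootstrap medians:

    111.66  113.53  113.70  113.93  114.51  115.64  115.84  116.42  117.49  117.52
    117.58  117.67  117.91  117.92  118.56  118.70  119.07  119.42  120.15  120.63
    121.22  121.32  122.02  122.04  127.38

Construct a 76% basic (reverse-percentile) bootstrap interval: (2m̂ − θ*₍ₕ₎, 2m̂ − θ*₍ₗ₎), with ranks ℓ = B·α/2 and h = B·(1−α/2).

(112.52, 120.14)

Percentile endpoints at ranks 3 and 22: θ*₍3₎ = 113.70, θ*₍22₎ = 121.32.
Basic interval reflects these around m̂:
  lower = 2 × 116.92 − 121.32 = 112.52
  upper = 2 × 116.92 − 113.70 = 120.14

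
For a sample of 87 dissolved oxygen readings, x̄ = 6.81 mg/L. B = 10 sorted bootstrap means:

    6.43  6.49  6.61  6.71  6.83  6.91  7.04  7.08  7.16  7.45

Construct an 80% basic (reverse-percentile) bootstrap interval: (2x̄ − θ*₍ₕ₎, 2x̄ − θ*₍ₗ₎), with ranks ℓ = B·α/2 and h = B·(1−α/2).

Percentile endpoints at ranks 1 and 9: θ*₍1₎ = 6.43, θ*₍9₎ = 7.16.
Basic interval reflects these around x̄:
  lower = 2 × 6.81 − 7.16 = 6.46
  upper = 2 × 6.81 − 6.43 = 7.19

(6.46, 7.19)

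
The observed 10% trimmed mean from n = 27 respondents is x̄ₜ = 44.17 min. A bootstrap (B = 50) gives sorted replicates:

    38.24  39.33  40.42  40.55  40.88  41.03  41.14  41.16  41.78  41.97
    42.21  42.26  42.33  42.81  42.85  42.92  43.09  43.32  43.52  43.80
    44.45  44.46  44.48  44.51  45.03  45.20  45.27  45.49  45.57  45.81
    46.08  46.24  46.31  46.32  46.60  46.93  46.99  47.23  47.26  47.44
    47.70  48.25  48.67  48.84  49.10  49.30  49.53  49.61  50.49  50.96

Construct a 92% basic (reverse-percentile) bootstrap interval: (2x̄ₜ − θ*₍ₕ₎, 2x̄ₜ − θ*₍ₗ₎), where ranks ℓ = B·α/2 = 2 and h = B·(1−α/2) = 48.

(38.73, 49.01)

Percentile endpoints at ranks 2 and 48: θ*₍2₎ = 39.33, θ*₍48₎ = 49.61.
Basic interval reflects these around x̄ₜ:
  lower = 2 × 44.17 − 49.61 = 38.73
  upper = 2 × 44.17 − 39.33 = 49.01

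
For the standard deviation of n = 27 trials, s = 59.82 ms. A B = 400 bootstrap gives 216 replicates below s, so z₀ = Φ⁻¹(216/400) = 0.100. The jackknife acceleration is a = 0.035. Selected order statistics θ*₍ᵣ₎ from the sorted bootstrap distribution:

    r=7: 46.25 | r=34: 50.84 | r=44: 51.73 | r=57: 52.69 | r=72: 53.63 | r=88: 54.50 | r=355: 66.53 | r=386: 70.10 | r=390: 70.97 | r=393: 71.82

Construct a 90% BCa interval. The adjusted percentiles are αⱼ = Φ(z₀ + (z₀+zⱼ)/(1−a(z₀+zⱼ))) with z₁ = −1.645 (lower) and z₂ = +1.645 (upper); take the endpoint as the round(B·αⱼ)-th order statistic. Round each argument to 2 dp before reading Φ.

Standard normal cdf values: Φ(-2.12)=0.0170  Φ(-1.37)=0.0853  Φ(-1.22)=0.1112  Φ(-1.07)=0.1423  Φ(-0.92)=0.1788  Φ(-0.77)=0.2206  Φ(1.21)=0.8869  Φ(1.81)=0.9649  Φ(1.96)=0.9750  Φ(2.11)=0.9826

Lower: z₀ + z₁ = 0.100 + (-1.645) = -1.545; 1 − a(z₀+z₁) = 1 − (0.035)(-1.545) = 1.0541; argument = 0.100 + (-1.545)/1.0541 = -1.3657 → -1.37.
α₁ = Φ(-1.37) = 0.0853; rank = round(400 × 0.0853) = 34; θ*₍34₎ = 50.84.
Upper: z₀ + z₂ = 1.745; 1 − a(z₀+z₂) = 0.9389; argument = 1.9585 → 1.96; α₂ = 0.9750; rank = 390; θ*₍390₎ = 70.97.

(50.84, 70.97)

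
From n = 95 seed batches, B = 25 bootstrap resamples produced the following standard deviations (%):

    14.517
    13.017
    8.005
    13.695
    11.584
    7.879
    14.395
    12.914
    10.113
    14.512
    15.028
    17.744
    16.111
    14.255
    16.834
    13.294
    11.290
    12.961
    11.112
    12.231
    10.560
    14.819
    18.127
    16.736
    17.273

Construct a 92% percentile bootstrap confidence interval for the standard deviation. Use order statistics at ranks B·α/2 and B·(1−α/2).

(7.879, 17.744)

Sorted replicates: 7.879, 8.005, 10.113, 10.560, 11.112, 11.290, 11.584, 12.231, 12.914, 12.961, 13.017, 13.294, 13.695, 14.255, 14.395, 14.512, 14.517, 14.819, 15.028, 16.111, 16.736, 16.834, 17.273, 17.744, 18.127
α = 0.08; lower rank = 25 × 0.040 = 1; upper rank = 25 × 0.960 = 24.
The 1st smallest replicate is 7.879; the 24th is 17.744.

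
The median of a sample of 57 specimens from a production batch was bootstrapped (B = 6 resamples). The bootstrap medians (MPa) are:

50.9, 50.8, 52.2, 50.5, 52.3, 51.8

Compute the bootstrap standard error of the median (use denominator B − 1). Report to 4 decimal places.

SE* = 0.7782

Bootstrap SE is the standard deviation of the 6 replicate medians.
Mean of replicates: (50.9 + 50.8 + 52.2 + 50.5 + 52.3 + 51.8) / 6 = 308.50000 / 6 = 51.41667
Sum of squared deviations: (−0.51667)² + (−0.61667)² + (+0.78333)² + (−0.91667)² + (+0.88333)² + (+0.38333)² = 3.02833
Variance = 3.02833 / 5 = 0.60567
SE* = √0.60567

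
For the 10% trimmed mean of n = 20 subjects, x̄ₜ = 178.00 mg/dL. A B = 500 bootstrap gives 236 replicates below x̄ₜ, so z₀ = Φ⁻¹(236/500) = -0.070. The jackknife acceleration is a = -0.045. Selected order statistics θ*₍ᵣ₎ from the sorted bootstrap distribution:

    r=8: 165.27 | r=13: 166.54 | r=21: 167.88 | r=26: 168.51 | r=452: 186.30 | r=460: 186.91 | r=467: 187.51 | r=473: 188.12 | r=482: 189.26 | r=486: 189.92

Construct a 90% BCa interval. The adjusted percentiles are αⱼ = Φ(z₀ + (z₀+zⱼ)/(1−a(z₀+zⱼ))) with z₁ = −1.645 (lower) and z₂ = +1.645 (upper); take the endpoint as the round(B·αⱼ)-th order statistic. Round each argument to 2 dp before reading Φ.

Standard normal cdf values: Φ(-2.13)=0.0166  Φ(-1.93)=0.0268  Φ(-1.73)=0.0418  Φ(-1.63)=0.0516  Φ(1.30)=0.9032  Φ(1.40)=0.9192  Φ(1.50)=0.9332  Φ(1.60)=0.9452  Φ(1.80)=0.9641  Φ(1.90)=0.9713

(166.54, 186.91)

Lower: z₀ + z₁ = -0.070 + (-1.645) = -1.715; 1 − a(z₀+z₁) = 1 − (-0.045)(-1.715) = 0.9228; argument = -0.070 + (-1.715)/0.9228 = -1.9284 → -1.93.
α₁ = Φ(-1.93) = 0.0268; rank = round(500 × 0.0268) = 13; θ*₍13₎ = 166.54.
Upper: z₀ + z₂ = 1.575; 1 − a(z₀+z₂) = 1.0709; argument = 1.4008 → 1.40; α₂ = 0.9192; rank = 460; θ*₍460₎ = 186.91.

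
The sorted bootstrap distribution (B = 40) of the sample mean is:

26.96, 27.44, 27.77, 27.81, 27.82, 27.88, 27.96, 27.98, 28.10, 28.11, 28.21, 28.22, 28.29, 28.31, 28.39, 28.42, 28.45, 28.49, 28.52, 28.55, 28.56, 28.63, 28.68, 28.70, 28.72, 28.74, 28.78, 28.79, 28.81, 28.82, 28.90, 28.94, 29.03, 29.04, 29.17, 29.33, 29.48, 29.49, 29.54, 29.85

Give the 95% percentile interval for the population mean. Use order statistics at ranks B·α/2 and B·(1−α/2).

(26.96, 29.54)

α = 0.05; lower rank = 40 × 0.025 = 1; upper rank = 40 × 0.975 = 39.
The 1st smallest replicate is 26.96; the 39th is 29.54.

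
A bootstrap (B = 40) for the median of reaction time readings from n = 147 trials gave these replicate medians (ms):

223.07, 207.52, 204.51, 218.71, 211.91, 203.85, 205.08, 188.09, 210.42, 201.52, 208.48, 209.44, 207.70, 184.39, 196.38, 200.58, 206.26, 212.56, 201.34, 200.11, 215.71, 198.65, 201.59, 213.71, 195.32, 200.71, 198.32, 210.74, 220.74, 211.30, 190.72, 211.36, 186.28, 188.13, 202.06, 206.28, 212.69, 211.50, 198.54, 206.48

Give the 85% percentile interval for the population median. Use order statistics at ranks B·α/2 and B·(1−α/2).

Sorted replicates: 184.39, 186.28, 188.09, 188.13, 190.72, 195.32, 196.38, 198.32, 198.54, 198.65, 200.11, 200.58, 200.71, 201.34, 201.52, 201.59, 202.06, 203.85, 204.51, 205.08, 206.26, 206.28, 206.48, 207.52, 207.70, 208.48, 209.44, 210.42, 210.74, 211.30, 211.36, 211.50, 211.91, 212.56, 212.69, 213.71, 215.71, 218.71, 220.74, 223.07
α = 0.15; lower rank = 40 × 0.075 = 3; upper rank = 40 × 0.925 = 37.
The 3rd smallest replicate is 188.09; the 37th is 215.71.

(188.09, 215.71)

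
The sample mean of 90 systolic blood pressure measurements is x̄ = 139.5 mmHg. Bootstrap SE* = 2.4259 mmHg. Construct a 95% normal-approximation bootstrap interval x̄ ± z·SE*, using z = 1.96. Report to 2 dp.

(134.75, 144.25)

Margin = 1.96 × 2.4259 = 4.755
Interval: 139.5 ± 4.755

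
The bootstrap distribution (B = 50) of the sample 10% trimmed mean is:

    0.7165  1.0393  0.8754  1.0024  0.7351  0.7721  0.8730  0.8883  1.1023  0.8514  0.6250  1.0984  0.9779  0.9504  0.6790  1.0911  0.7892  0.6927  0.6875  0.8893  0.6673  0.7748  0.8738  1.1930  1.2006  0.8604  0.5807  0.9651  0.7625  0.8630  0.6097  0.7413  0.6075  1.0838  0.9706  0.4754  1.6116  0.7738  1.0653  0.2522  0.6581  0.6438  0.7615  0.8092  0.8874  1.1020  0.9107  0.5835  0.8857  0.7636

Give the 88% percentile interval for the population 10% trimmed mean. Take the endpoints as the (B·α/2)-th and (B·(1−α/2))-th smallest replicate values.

(0.5807, 1.1023)

Sorted replicates: 0.2522, 0.4754, 0.5807, 0.5835, 0.6075, 0.6097, 0.6250, 0.6438, 0.6581, 0.6673, 0.6790, 0.6875, 0.6927, 0.7165, 0.7351, 0.7413, 0.7615, 0.7625, 0.7636, 0.7721, 0.7738, 0.7748, 0.7892, 0.8092, 0.8514, 0.8604, 0.8630, 0.8730, 0.8738, 0.8754, 0.8857, 0.8874, 0.8883, 0.8893, 0.9107, 0.9504, 0.9651, 0.9706, 0.9779, 1.0024, 1.0393, 1.0653, 1.0838, 1.0911, 1.0984, 1.1020, 1.1023, 1.1930, 1.2006, 1.6116
α = 0.12; lower rank = 50 × 0.060 = 3; upper rank = 50 × 0.940 = 47.
The 3rd smallest replicate is 0.5807; the 47th is 1.1023.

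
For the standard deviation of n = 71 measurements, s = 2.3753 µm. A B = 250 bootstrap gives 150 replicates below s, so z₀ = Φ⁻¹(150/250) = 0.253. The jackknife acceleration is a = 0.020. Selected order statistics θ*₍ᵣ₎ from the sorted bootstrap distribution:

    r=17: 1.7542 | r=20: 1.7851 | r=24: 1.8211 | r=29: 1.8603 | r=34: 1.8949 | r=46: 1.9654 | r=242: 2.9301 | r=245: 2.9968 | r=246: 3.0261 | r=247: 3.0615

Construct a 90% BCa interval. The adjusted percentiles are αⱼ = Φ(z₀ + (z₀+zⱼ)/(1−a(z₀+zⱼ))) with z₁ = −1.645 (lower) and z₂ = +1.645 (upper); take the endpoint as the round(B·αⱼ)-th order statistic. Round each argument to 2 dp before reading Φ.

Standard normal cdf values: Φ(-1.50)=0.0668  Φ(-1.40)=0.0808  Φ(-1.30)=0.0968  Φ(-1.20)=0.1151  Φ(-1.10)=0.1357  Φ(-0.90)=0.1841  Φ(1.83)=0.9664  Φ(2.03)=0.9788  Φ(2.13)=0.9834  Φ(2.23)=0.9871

Lower: z₀ + z₁ = 0.253 + (-1.645) = -1.392; 1 − a(z₀+z₁) = 1 − (0.020)(-1.392) = 1.0278; argument = 0.253 + (-1.392)/1.0278 = -1.1013 → -1.10.
α₁ = Φ(-1.10) = 0.1357; rank = round(250 × 0.1357) = 34; θ*₍34₎ = 1.8949.
Upper: z₀ + z₂ = 1.898; 1 − a(z₀+z₂) = 0.9620; argument = 2.2259 → 2.23; α₂ = 0.9871; rank = 247; θ*₍247₎ = 3.0615.

(1.8949, 3.0615)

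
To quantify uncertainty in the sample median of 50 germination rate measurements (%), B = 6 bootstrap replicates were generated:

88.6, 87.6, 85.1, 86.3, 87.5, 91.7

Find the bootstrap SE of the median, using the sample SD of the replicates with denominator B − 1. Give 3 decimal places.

SE* = 2.259

Bootstrap SE is the standard deviation of the 6 replicate medians.
Mean of replicates: (88.6 + 87.6 + 85.1 + 86.3 + 87.5 + 91.7) / 6 = 526.8000 / 6 = 87.8000
Sum of squared deviations: (+0.8000)² + (−0.2000)² + (−2.7000)² + (−1.5000)² + (−0.3000)² + (+3.9000)² = 25.5200
Variance = 25.5200 / 5 = 5.1040
SE* = √5.1040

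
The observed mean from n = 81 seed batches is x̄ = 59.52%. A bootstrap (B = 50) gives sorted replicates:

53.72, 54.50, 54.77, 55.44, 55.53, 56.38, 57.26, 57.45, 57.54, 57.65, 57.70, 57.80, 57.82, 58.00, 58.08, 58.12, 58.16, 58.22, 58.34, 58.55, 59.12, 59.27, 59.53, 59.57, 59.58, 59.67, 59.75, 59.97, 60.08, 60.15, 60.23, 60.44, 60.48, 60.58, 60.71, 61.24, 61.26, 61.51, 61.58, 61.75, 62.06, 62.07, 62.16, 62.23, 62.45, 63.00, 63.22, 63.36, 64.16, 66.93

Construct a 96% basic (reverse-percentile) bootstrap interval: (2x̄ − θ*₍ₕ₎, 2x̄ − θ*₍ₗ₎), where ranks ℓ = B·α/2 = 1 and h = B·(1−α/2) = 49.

(54.88, 65.32)

Percentile endpoints at ranks 1 and 49: θ*₍1₎ = 53.72, θ*₍49₎ = 64.16.
Basic interval reflects these around x̄:
  lower = 2 × 59.52 − 64.16 = 54.88
  upper = 2 × 59.52 − 53.72 = 65.32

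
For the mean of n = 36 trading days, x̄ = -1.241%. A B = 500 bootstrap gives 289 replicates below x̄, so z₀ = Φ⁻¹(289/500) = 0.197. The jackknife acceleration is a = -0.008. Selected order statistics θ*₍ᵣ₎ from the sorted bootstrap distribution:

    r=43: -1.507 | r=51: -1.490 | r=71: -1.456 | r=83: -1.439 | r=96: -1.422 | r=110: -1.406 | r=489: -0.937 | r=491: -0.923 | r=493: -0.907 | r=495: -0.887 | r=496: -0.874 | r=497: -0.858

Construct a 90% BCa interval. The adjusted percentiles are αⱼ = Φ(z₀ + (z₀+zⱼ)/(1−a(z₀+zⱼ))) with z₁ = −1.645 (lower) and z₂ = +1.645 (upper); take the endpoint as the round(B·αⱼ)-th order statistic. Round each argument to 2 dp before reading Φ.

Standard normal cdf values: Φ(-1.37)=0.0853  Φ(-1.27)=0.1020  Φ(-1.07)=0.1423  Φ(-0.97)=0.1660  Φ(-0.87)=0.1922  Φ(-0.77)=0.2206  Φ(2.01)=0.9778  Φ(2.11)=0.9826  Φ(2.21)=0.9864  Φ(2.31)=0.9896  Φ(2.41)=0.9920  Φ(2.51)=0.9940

(-1.490, -0.937)

Lower: z₀ + z₁ = 0.197 + (-1.645) = -1.448; 1 − a(z₀+z₁) = 1 − (-0.008)(-1.448) = 0.9884; argument = 0.197 + (-1.448)/0.9884 = -1.2680 → -1.27.
α₁ = Φ(-1.27) = 0.1020; rank = round(500 × 0.1020) = 51; θ*₍51₎ = -1.490.
Upper: z₀ + z₂ = 1.842; 1 − a(z₀+z₂) = 1.0147; argument = 2.0123 → 2.01; α₂ = 0.9778; rank = 489; θ*₍489₎ = -0.937.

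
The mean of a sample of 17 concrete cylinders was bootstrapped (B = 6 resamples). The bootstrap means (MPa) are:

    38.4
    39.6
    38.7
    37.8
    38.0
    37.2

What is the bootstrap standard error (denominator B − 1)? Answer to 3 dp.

Bootstrap SE is the standard deviation of the 6 replicate means.
Mean of replicates: (38.4 + 39.6 + 38.7 + 37.8 + 38.0 + 37.2) / 6 = 229.7000 / 6 = 38.2833
Sum of squared deviations: (+0.1167)² + (+1.3167)² + (+0.4167)² + (−0.4833)² + (−0.2833)² + (−1.0833)² = 3.4083
Variance = 3.4083 / 5 = 0.6817
SE* = √0.6817

SE* = 0.826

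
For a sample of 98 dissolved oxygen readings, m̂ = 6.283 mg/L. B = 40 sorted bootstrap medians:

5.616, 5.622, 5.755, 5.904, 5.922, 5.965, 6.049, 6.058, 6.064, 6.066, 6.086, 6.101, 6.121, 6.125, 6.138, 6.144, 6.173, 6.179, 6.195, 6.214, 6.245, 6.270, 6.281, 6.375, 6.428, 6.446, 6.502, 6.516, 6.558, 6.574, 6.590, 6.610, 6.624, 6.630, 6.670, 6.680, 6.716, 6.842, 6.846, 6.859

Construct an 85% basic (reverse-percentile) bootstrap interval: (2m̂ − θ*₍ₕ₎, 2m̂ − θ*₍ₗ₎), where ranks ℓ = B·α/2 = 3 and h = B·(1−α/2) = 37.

(5.850, 6.811)

Percentile endpoints at ranks 3 and 37: θ*₍3₎ = 5.755, θ*₍37₎ = 6.716.
Basic interval reflects these around m̂:
  lower = 2 × 6.283 − 6.716 = 5.850
  upper = 2 × 6.283 − 5.755 = 6.811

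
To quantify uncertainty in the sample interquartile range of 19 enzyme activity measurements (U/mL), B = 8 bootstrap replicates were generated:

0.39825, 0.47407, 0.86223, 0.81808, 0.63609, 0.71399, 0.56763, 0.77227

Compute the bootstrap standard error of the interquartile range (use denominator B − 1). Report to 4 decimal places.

Bootstrap SE is the standard deviation of the 8 replicate interquartile ranges.
Mean of replicates: (0.39825 + 0.47407 + 0.86223 + 0.81808 + 0.63609 + 0.71399 + 0.56763 + 0.77227) / 8 = 5.242610 / 8 = 0.655326
Sum of squared deviations: (−0.257076)² + (−0.181256)² + (+0.206904)² + (+0.162754)² + (−0.019236)² + (+0.058664)² + (−0.087696)² + (+0.116944)² = 0.193418
Variance = 0.193418 / 7 = 0.027631
SE* = √0.027631

SE* = 0.1662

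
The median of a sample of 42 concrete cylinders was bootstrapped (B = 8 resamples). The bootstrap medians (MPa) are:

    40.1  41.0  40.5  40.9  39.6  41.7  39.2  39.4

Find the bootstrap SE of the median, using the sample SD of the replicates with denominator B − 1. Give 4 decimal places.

SE* = 0.8783

Bootstrap SE is the standard deviation of the 8 replicate medians.
Mean of replicates: (40.1 + 41.0 + 40.5 + 40.9 + 39.6 + 41.7 + 39.2 + 39.4) / 8 = 322.40000 / 8 = 40.30000
Sum of squared deviations: (−0.20000)² + (+0.70000)² + (+0.20000)² + (+0.60000)² + (−0.70000)² + (+1.40000)² + (−1.10000)² + (−0.90000)² = 5.40000
Variance = 5.40000 / 7 = 0.77143
SE* = √0.77143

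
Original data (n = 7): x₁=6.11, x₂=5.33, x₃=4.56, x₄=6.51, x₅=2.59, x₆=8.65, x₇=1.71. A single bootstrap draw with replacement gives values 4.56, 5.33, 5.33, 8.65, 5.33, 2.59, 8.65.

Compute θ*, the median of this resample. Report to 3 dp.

θ* = 5.330

Sorted: 2.59, 4.56, 5.33, 5.33, 5.33, 8.65, 8.65
Median = middle value = 5.330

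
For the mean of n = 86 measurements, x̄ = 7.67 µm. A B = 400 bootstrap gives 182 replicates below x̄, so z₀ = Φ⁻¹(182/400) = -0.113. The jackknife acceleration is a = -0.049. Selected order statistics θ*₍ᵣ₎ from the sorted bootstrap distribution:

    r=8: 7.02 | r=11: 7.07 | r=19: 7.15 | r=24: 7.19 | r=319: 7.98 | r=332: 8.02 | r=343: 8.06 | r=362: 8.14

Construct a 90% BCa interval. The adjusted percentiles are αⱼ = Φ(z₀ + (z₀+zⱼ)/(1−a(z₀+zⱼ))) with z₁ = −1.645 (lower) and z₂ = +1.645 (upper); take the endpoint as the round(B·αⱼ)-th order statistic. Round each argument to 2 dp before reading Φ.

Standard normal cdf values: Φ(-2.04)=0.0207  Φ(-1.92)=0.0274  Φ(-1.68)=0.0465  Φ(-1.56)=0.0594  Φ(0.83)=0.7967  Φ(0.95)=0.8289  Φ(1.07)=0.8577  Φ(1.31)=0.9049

Lower: z₀ + z₁ = -0.113 + (-1.645) = -1.758; 1 − a(z₀+z₁) = 1 − (-0.049)(-1.758) = 0.9139; argument = -0.113 + (-1.758)/0.9139 = -2.0367 → -2.04.
α₁ = Φ(-2.04) = 0.0207; rank = round(400 × 0.0207) = 8; θ*₍8₎ = 7.02.
Upper: z₀ + z₂ = 1.532; 1 − a(z₀+z₂) = 1.0751; argument = 1.3120 → 1.31; α₂ = 0.9049; rank = 362; θ*₍362₎ = 8.14.

(7.02, 8.14)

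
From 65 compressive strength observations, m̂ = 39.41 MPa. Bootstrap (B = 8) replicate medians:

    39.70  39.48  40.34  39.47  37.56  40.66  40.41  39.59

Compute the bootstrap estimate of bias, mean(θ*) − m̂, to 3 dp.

mean(θ*) = (39.70 + 39.48 + 40.34 + 39.47 + 37.56 + 40.66 + 40.41 + 39.59) / 8 = 39.6512
bias = 39.6512 − 39.41

bias = +0.241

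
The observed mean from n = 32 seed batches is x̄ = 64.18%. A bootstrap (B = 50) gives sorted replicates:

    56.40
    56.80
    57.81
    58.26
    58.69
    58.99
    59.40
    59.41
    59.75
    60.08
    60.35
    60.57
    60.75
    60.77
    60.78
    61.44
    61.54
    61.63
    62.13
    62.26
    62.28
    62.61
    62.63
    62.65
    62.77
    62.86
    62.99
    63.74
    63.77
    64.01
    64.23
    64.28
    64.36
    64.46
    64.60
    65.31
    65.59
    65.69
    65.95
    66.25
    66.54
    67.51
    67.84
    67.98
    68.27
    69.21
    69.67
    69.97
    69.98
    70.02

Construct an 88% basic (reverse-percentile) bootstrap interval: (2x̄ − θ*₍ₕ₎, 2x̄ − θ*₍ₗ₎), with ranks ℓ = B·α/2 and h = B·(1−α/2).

Percentile endpoints at ranks 3 and 47: θ*₍3₎ = 57.81, θ*₍47₎ = 69.67.
Basic interval reflects these around x̄:
  lower = 2 × 64.18 − 69.67 = 58.69
  upper = 2 × 64.18 − 57.81 = 70.55

(58.69, 70.55)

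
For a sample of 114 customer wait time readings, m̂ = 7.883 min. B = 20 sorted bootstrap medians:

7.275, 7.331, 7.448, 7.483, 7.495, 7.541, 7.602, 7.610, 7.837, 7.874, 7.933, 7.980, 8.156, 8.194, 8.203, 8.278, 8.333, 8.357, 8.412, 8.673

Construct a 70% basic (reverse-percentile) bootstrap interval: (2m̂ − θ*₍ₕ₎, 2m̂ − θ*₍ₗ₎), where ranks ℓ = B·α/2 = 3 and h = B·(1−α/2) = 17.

(7.433, 8.318)

Percentile endpoints at ranks 3 and 17: θ*₍3₎ = 7.448, θ*₍17₎ = 8.333.
Basic interval reflects these around m̂:
  lower = 2 × 7.883 − 8.333 = 7.433
  upper = 2 × 7.883 − 7.448 = 8.318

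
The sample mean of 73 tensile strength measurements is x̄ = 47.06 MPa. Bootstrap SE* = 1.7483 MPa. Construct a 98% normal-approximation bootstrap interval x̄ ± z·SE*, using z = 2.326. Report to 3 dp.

Margin = 2.326 × 1.7483 = 4.0665
Interval: 47.06 ± 4.0665

(42.993, 51.127)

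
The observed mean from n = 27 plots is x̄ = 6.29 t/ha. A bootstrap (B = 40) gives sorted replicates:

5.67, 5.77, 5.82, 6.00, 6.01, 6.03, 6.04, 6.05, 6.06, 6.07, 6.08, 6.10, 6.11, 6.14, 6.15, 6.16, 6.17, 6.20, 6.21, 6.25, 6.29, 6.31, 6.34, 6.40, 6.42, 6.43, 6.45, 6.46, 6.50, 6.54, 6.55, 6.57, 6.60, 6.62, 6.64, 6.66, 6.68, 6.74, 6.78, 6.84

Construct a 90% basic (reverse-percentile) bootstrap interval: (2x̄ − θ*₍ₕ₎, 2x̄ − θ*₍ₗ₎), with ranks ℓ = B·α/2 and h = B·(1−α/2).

Percentile endpoints at ranks 2 and 38: θ*₍2₎ = 5.77, θ*₍38₎ = 6.74.
Basic interval reflects these around x̄:
  lower = 2 × 6.29 − 6.74 = 5.84
  upper = 2 × 6.29 − 5.77 = 6.81

(5.84, 6.81)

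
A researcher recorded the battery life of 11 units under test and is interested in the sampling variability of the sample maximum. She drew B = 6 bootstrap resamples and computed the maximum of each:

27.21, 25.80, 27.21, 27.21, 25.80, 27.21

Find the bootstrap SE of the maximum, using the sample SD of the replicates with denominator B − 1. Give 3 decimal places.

Bootstrap SE is the standard deviation of the 6 replicate maximums.
Mean of replicates: (27.21 + 25.80 + 27.21 + 27.21 + 25.80 + 27.21) / 6 = 160.4400 / 6 = 26.7400
Sum of squared deviations: (+0.4700)² + (−0.9400)² + (+0.4700)² + (+0.4700)² + (−0.9400)² + (+0.4700)² = 2.6508
Variance = 2.6508 / 5 = 0.5302
SE* = √0.5302

SE* = 0.728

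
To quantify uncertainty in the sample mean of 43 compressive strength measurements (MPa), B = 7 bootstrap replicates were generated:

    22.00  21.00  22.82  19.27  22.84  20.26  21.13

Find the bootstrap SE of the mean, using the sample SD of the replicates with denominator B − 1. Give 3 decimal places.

Bootstrap SE is the standard deviation of the 7 replicate means.
Mean of replicates: (22.00 + 21.00 + 22.82 + 19.27 + 22.84 + 20.26 + 21.13) / 7 = 149.3200 / 7 = 21.3314
Sum of squared deviations: (+0.6686)² + (−0.3314)² + (+1.4886)² + (−2.0614)² + (+1.5086)² + (−1.0714)² + (−0.2014)² = 10.4865
Variance = 10.4865 / 6 = 1.7477
SE* = √1.7477

SE* = 1.322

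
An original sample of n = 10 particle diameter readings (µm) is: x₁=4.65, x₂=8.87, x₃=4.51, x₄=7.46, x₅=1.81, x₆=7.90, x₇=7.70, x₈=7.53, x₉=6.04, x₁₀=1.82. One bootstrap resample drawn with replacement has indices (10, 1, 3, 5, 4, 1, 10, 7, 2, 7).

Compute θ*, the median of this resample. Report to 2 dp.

Resample values: 1.82, 4.65, 4.51, 1.81, 7.46, 4.65, 1.82, 7.70, 8.87, 7.70.
Sorted: 1.81, 1.82, 1.82, 4.51, 4.65, 4.65, 7.46, 7.70, 7.70, 8.87
Median = average of the two middle values = 4.65

θ* = 4.65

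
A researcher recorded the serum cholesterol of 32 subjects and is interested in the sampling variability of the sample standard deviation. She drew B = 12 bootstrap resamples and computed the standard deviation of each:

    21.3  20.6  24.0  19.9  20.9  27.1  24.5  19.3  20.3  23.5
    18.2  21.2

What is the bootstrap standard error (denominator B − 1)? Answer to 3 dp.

SE* = 2.540

Bootstrap SE is the standard deviation of the 12 replicate standard deviations.
Mean of replicates: (21.3 + 20.6 + 24.0 + 19.9 + 20.9 + 27.1 + 24.5 + 19.3 + 20.3 + 23.5 + 18.2 + 21.2) / 12 = 260.8000 / 12 = 21.7333
Sum of squared deviations: (−0.4333)² + (−1.1333)² + (+2.2667)² + (−1.8333)² + (−0.8333)² + (+5.3667)² + (+2.7667)² + (−2.4333)² + (−1.4333)² + (+1.7667)² + (−3.5333)² + (−0.5333)² = 70.9867
Variance = 70.9867 / 11 = 6.4533
SE* = √6.4533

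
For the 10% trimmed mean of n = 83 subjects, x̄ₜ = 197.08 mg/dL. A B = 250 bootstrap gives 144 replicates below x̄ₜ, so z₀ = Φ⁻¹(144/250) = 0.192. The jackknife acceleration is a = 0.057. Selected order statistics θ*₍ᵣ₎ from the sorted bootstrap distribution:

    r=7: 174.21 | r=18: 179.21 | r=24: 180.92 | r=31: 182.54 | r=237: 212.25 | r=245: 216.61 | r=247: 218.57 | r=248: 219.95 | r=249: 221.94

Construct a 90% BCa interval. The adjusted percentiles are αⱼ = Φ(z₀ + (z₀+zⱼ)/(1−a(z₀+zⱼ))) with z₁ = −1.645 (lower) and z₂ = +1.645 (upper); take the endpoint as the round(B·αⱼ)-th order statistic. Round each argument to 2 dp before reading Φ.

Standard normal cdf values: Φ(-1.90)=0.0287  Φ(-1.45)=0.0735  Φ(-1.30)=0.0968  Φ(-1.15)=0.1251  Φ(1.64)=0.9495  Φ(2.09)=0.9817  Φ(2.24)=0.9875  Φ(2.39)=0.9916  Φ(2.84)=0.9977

(182.54, 218.57)

Lower: z₀ + z₁ = 0.192 + (-1.645) = -1.453; 1 − a(z₀+z₁) = 1 − (0.057)(-1.453) = 1.0828; argument = 0.192 + (-1.453)/1.0828 = -1.1499 → -1.15.
α₁ = Φ(-1.15) = 0.1251; rank = round(250 × 0.1251) = 31; θ*₍31₎ = 182.54.
Upper: z₀ + z₂ = 1.837; 1 − a(z₀+z₂) = 0.8953; argument = 2.2438 → 2.24; α₂ = 0.9875; rank = 247; θ*₍247₎ = 218.57.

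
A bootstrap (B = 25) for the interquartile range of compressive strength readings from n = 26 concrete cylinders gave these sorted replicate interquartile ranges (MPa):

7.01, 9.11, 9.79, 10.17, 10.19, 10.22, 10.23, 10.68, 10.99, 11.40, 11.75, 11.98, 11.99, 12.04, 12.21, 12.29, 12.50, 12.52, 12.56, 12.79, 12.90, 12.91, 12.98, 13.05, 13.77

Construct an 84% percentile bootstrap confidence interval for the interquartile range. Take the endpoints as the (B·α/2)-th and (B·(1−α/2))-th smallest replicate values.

α = 0.16; lower rank = 25 × 0.080 = 2; upper rank = 25 × 0.920 = 23.
The 2nd smallest replicate is 9.11; the 23rd is 12.98.

(9.11, 12.98)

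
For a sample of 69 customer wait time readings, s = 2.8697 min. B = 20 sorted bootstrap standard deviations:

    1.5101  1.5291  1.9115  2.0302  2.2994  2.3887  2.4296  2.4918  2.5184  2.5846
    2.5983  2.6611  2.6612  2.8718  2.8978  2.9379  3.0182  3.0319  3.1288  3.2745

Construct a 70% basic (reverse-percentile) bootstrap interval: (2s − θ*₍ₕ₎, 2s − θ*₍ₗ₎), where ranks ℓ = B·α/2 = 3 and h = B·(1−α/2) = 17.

Percentile endpoints at ranks 3 and 17: θ*₍3₎ = 1.9115, θ*₍17₎ = 3.0182.
Basic interval reflects these around s:
  lower = 2 × 2.8697 − 3.0182 = 2.7212
  upper = 2 × 2.8697 − 1.9115 = 3.8279

(2.7212, 3.8279)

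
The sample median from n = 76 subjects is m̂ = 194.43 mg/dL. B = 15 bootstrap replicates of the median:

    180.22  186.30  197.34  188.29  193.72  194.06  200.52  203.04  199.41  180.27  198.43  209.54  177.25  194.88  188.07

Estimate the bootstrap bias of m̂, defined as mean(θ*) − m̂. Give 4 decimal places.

bias = −1.6740

mean(θ*) = (180.22 + 186.30 + 197.34 + 188.29 + 193.72 + 194.06 + 200.52 + 203.04 + 199.41 + 180.27 + 198.43 + 209.54 + 177.25 + 194.88 + 188.07) / 15 = 192.75600
bias = 192.75600 − 194.43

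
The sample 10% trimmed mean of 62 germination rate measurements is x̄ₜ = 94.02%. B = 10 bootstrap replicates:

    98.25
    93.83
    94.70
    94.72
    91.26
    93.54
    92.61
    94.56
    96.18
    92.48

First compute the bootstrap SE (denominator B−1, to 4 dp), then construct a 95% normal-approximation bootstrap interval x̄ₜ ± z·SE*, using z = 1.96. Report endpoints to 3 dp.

Mean of replicates = 94.2130; sum of squared deviations = 35.6738; SE* = √(35.6738/9) = 1.9909
Margin = 1.96 × 1.9909 = 3.9022
Interval: 94.02 ± 3.9022

(90.118, 97.922)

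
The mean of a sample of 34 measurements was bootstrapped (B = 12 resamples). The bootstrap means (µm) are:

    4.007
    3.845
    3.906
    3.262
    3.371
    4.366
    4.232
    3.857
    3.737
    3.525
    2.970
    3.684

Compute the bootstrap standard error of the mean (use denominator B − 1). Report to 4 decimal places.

Bootstrap SE is the standard deviation of the 12 replicate means.
Mean of replicates: (4.007 + 3.845 + 3.906 + 3.262 + 3.371 + 4.366 + 4.232 + 3.857 + 3.737 + 3.525 + 2.970 + 3.684) / 12 = 44.76200 / 12 = 3.73017
Sum of squared deviations: (+0.27683)² + (+0.11483)² + (+0.17583)² + (−0.46817)² + (−0.35917)² + (+0.63583)² + (+0.50183)² + (+0.12683)² + (+0.00683)² + (−0.20517)² + (−0.76017)² + (−0.04617)² = 1.76325
Variance = 1.76325 / 11 = 0.16030
SE* = √0.16030

SE* = 0.4004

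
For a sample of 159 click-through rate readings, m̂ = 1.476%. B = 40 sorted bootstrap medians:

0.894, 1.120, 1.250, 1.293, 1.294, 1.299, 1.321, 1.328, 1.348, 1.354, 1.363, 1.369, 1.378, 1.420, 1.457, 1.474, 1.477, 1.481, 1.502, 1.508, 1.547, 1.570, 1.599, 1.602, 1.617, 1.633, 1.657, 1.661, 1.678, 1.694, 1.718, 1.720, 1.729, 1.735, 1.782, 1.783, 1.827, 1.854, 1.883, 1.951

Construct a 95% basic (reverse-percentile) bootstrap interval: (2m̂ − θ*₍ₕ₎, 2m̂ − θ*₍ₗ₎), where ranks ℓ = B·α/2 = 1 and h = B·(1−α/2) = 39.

(1.069, 2.058)

Percentile endpoints at ranks 1 and 39: θ*₍1₎ = 0.894, θ*₍39₎ = 1.883.
Basic interval reflects these around m̂:
  lower = 2 × 1.476 − 1.883 = 1.069
  upper = 2 × 1.476 − 0.894 = 2.058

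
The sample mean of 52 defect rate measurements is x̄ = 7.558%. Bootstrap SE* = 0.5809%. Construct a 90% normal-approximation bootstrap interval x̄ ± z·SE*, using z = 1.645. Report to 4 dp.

Margin = 1.645 × 0.5809 = 0.95558
Interval: 7.558 ± 0.95558

(6.6024, 8.5136)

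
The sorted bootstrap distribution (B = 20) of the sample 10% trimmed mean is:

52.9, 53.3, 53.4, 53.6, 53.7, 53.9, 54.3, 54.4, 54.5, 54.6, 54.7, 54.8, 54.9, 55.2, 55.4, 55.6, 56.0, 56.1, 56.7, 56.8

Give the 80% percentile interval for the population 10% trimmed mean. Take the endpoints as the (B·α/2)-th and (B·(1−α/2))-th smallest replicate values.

(53.3, 56.1)

α = 0.20; lower rank = 20 × 0.100 = 2; upper rank = 20 × 0.900 = 18.
The 2nd smallest replicate is 53.3; the 18th is 56.1.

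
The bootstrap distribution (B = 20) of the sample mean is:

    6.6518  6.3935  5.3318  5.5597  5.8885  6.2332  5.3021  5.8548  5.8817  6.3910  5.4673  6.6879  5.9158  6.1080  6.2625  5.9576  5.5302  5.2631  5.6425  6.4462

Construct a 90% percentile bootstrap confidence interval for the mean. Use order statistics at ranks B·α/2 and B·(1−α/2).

(5.2631, 6.6518)

Sorted replicates: 5.2631, 5.3021, 5.3318, 5.4673, 5.5302, 5.5597, 5.6425, 5.8548, 5.8817, 5.8885, 5.9158, 5.9576, 6.1080, 6.2332, 6.2625, 6.3910, 6.3935, 6.4462, 6.6518, 6.6879
α = 0.10; lower rank = 20 × 0.050 = 1; upper rank = 20 × 0.950 = 19.
The 1st smallest replicate is 5.2631; the 19th is 6.6518.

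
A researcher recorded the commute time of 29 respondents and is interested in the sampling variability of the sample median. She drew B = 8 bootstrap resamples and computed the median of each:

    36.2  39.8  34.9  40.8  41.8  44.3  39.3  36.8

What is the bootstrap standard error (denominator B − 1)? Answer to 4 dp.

Bootstrap SE is the standard deviation of the 8 replicate medians.
Mean of replicates: (36.2 + 39.8 + 34.9 + 40.8 + 41.8 + 44.3 + 39.3 + 36.8) / 8 = 313.90000 / 8 = 39.23750
Sum of squared deviations: (−3.03750)² + (+0.56250)² + (−4.33750)² + (+1.56250)² + (+2.56250)² + (+5.06250)² + (+0.06250)² + (−2.43750)² = 68.93875
Variance = 68.93875 / 7 = 9.84839
SE* = √9.84839

SE* = 3.1382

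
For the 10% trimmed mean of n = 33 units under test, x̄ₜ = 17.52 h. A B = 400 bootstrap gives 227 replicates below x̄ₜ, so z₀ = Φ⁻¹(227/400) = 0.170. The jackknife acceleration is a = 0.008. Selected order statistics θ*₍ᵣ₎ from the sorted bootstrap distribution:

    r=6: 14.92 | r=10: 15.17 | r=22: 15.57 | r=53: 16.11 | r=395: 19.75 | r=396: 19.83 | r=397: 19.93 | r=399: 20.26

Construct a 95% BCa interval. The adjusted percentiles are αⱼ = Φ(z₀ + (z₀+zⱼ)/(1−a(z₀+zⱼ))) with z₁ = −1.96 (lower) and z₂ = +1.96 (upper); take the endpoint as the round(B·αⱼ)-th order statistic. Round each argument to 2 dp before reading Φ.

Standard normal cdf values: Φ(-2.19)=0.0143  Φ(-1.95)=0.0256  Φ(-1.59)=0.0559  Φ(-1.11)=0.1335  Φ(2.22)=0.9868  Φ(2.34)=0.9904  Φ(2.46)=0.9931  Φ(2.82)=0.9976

Lower: z₀ + z₁ = 0.170 + (-1.960) = -1.790; 1 − a(z₀+z₁) = 1 − (0.008)(-1.790) = 1.0143; argument = 0.170 + (-1.790)/1.0143 = -1.5947 → -1.59.
α₁ = Φ(-1.59) = 0.0559; rank = round(400 × 0.0559) = 22; θ*₍22₎ = 15.57.
Upper: z₀ + z₂ = 2.130; 1 − a(z₀+z₂) = 0.9830; argument = 2.3369 → 2.34; α₂ = 0.9904; rank = 396; θ*₍396₎ = 19.83.

(15.57, 19.83)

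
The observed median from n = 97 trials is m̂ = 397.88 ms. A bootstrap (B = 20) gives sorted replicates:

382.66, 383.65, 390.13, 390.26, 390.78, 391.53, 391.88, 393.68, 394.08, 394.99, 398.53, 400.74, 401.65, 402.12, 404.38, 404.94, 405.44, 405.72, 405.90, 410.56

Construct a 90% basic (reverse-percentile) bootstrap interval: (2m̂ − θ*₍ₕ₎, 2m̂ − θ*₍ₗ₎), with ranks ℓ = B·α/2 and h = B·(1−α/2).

(389.86, 413.10)

Percentile endpoints at ranks 1 and 19: θ*₍1₎ = 382.66, θ*₍19₎ = 405.90.
Basic interval reflects these around m̂:
  lower = 2 × 397.88 − 405.90 = 389.86
  upper = 2 × 397.88 − 382.66 = 413.10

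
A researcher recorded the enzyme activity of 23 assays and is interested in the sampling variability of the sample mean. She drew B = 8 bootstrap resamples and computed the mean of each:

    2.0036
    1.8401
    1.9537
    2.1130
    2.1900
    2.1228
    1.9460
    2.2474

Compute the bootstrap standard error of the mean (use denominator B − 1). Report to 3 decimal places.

SE* = 0.138

Bootstrap SE is the standard deviation of the 8 replicate means.
Mean of replicates: (2.0036 + 1.8401 + 1.9537 + 2.1130 + 2.1900 + 2.1228 + 1.9460 + 2.2474) / 8 = 16.41660 / 8 = 2.05207
Sum of squared deviations: (−0.04847)² + (−0.21197)² + (−0.09837)² + (+0.06093)² + (+0.13793)² + (+0.07072)² + (−0.10607)² + (+0.19532)² = 0.13410
Variance = 0.13410 / 7 = 0.01916
SE* = √0.01916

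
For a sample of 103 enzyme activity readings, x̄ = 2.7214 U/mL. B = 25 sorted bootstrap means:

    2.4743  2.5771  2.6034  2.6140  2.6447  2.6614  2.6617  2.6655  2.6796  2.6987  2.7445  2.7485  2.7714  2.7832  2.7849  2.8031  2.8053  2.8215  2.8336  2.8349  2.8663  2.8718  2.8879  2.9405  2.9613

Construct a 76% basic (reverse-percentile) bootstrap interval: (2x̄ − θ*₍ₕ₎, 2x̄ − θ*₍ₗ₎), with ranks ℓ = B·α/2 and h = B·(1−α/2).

Percentile endpoints at ranks 3 and 22: θ*₍3₎ = 2.6034, θ*₍22₎ = 2.8718.
Basic interval reflects these around x̄:
  lower = 2 × 2.7214 − 2.8718 = 2.5710
  upper = 2 × 2.7214 − 2.6034 = 2.8394

(2.5710, 2.8394)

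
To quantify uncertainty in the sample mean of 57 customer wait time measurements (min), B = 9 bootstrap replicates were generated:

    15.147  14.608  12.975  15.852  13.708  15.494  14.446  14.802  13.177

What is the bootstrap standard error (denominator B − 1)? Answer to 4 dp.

SE* = 1.0021

Bootstrap SE is the standard deviation of the 9 replicate means.
Mean of replicates: (15.147 + 14.608 + 12.975 + 15.852 + 13.708 + 15.494 + 14.446 + 14.802 + 13.177) / 9 = 130.20900 / 9 = 14.46767
Sum of squared deviations: (+0.67933)² + (+0.14033)² + (−1.49267)² + (+1.38433)² + (−0.75967)² + (+1.02633)² + (−0.02167)² + (+0.33433)² + (−1.29067)² = 8.03414
Variance = 8.03414 / 8 = 1.00427
SE* = √1.00427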